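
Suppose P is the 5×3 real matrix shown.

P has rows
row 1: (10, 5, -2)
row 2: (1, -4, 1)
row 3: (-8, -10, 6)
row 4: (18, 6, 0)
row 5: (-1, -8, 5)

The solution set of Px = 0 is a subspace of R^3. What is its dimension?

0

Row reduce to echelon form.
R2 ← R2 − (1/10)·R1: [0, -9/2, 6/5]
R3 ← R3 + (4/5)·R1: [0, -6, 22/5]
R4 ← R4 − (9/5)·R1: [0, -3, 18/5]
R5 ← R5 + (1/10)·R1: [0, -15/2, 24/5]
R3 ← R3 − (4/3)·R2: [0, 0, 14/5]
R4 ← R4 − (2/3)·R2: [0, 0, 14/5]
R5 ← R5 − (5/3)·R2: [0, 0, 14/5]
R4 ← R4 − R3: [0, 0, 0]
R5 ← R5 − R3: [0, 0, 0]
3 nonzero rows, so rank(P) = 3.
P has 3 columns; by rank–nullity, nullity = 3 − 3 = 0.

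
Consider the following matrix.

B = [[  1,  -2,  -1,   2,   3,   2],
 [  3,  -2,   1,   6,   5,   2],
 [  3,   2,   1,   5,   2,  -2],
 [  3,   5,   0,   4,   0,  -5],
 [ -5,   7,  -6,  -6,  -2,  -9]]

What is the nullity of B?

2

Row reduce to echelon form.
R2 ← R2 − (3)·R1: [0, 4, 4, 0, -4, -4]
R3 ← R3 − (3)·R1: [0, 8, 4, -1, -7, -8]
R4 ← R4 − (3)·R1: [0, 11, 3, -2, -9, -11]
R5 ← R5 + (5)·R1: [0, -3, -11, 4, 13, 1]
R3 ← R3 − (2)·R2: [0, 0, -4, -1, 1, 0]
R4 ← R4 − (11/4)·R2: [0, 0, -8, -2, 2, 0]
R5 ← R5 + (3/4)·R2: [0, 0, -8, 4, 10, -2]
R4 ← R4 − (2)·R3: [0, 0, 0, 0, 0, 0]
R5 ← R5 − (2)·R3: [0, 0, 0, 6, 8, -2]
Swap R4 ↔ R5
4 nonzero rows, so rank(B) = 4.
B has 6 columns; by rank–nullity, nullity = 6 − 4 = 2.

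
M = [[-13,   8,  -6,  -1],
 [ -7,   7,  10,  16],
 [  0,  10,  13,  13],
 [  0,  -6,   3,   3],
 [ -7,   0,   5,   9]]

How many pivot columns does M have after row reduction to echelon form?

Row reduce to echelon form.
R2 ← R2 − (7/13)·R1: [0, 35/13, 172/13, 215/13]
R5 ← R5 − (7/13)·R1: [0, -56/13, 107/13, 124/13]
R3 ← R3 − (26/7)·R2: [0, 0, -253/7, -339/7]
R4 ← R4 + (78/35)·R2: [0, 0, 1137/35, 279/7]
R5 ← R5 + (8/5)·R2: [0, 0, 147/5, 36]
R4 ← R4 + (1137/1265)·R3: [0, 0, 0, -4644/1265]
R5 ← R5 + (1029/1265)·R3: [0, 0, 0, -4293/1265]
R5 ← R5 − (159/172)·R4: [0, 0, 0, 0]
Echelon form has 4 nonzero rows, so rank(M) = 4.
Each nonzero row contributes one pivot column: 4 pivot columns.

4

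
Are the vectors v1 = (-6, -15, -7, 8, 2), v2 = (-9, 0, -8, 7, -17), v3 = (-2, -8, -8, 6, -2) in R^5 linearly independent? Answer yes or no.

Form the matrix with these vectors as rows and row reduce.
R2 ← R2 − (3/2)·R1: [0, 45/2, 5/2, -5, -20]
R3 ← R3 − (1/3)·R1: [0, -3, -17/3, 10/3, -8/3]
R3 ← R3 + (2/15)·R2: [0, 0, -16/3, 8/3, -16/3]
3 nonzero rows, so the 3 vectors span a space of dimension 3.
Since 3 = 3, the vectors are linearly independent.

yes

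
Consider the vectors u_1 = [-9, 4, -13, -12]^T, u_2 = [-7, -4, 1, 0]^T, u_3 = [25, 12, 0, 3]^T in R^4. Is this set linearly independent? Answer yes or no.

Form the matrix with these vectors as rows and row reduce.
R2 ← R2 − (7/9)·R1: [0, -64/9, 100/9, 28/3]
R3 ← R3 + (25/9)·R1: [0, 208/9, -325/9, -91/3]
R3 ← R3 + (13/4)·R2: [0, 0, 0, 0]
2 nonzero rows, so the 3 vectors span a space of dimension 2.
Since 2 < 3, the vectors are linearly dependent.

no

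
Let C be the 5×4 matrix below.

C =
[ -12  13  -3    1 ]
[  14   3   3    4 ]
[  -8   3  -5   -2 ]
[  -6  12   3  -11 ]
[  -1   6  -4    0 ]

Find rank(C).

Row reduce to echelon form.
R2 ← R2 + (7/6)·R1: [0, 109/6, -1/2, 31/6]
R3 ← R3 − (2/3)·R1: [0, -17/3, -3, -8/3]
R4 ← R4 − (1/2)·R1: [0, 11/2, 9/2, -23/2]
R5 ← R5 − (1/12)·R1: [0, 59/12, -15/4, -1/12]
R3 ← R3 + (34/109)·R2: [0, 0, -344/109, -115/109]
R4 ← R4 − (33/109)·R2: [0, 0, 507/109, -1424/109]
R5 ← R5 − (59/218)·R2: [0, 0, -394/109, -323/218]
R4 ← R4 + (507/344)·R3: [0, 0, 0, -5029/344]
R5 ← R5 − (197/172)·R3: [0, 0, 0, -47/172]
R5 ← R5 − (2/107)·R4: [0, 0, 0, 0]
Echelon form has 4 nonzero rows, so rank(C) = 4.

4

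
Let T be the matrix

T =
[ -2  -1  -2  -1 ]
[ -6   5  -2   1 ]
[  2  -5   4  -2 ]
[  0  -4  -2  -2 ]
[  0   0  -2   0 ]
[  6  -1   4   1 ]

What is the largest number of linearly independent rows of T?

3

Row reduce to echelon form.
R2 ← R2 − (3)·R1: [0, 8, 4, 4]
R3 ← R3 + R1: [0, -6, 2, -3]
R6 ← R6 + (3)·R1: [0, -4, -2, -2]
R3 ← R3 + (3/4)·R2: [0, 0, 5, 0]
R4 ← R4 + (1/2)·R2: [0, 0, 0, 0]
R6 ← R6 + (1/2)·R2: [0, 0, 0, 0]
R5 ← R5 + (2/5)·R3: [0, 0, 0, 0]
Echelon form has 3 nonzero rows, so rank(T) = 3.
The rank gives the maximum number of linearly independent rows: 3.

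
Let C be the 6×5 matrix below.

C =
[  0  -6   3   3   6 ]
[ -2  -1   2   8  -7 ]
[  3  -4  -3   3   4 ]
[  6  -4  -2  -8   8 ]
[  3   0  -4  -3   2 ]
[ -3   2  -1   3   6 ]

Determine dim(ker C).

Row reduce to echelon form.
Swap R1 ↔ R2
R3 ← R3 + (3/2)·R1: [0, -11/2, 0, 15, -13/2]
R4 ← R4 + (3)·R1: [0, -7, 4, 16, -13]
R5 ← R5 + (3/2)·R1: [0, -3/2, -1, 9, -17/2]
R6 ← R6 − (3/2)·R1: [0, 7/2, -4, -9, 33/2]
R3 ← R3 − (11/12)·R2: [0, 0, -11/4, 49/4, -12]
R4 ← R4 − (7/6)·R2: [0, 0, 1/2, 25/2, -20]
R5 ← R5 − (1/4)·R2: [0, 0, -7/4, 33/4, -10]
R6 ← R6 + (7/12)·R2: [0, 0, -9/4, -29/4, 20]
R4 ← R4 + (2/11)·R3: [0, 0, 0, 162/11, -244/11]
R5 ← R5 − (7/11)·R3: [0, 0, 0, 5/11, -26/11]
R6 ← R6 − (9/11)·R3: [0, 0, 0, -190/11, 328/11]
R5 ← R5 − (5/162)·R4: [0, 0, 0, 0, -136/81]
R6 ← R6 + (95/81)·R4: [0, 0, 0, 0, 308/81]
R6 ← R6 + (77/34)·R5: [0, 0, 0, 0, 0]
5 nonzero rows, so rank(C) = 5.
C has 5 columns; by rank–nullity, nullity = 5 − 5 = 0.

0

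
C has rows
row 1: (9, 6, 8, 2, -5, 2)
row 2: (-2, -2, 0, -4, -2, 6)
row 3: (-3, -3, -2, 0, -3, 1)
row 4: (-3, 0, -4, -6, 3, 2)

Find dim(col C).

Row reduce to echelon form.
R2 ← R2 + (2/9)·R1: [0, -2/3, 16/9, -32/9, -28/9, 58/9]
R3 ← R3 + (1/3)·R1: [0, -1, 2/3, 2/3, -14/3, 5/3]
R4 ← R4 + (1/3)·R1: [0, 2, -4/3, -16/3, 4/3, 8/3]
R3 ← R3 − (3/2)·R2: [0, 0, -2, 6, 0, -8]
R4 ← R4 + (3)·R2: [0, 0, 4, -16, -8, 22]
R4 ← R4 + (2)·R3: [0, 0, 0, -4, -8, 6]
Echelon form has 4 nonzero rows, so rank(C) = 4.
The column space has dimension equal to the rank: 4.

4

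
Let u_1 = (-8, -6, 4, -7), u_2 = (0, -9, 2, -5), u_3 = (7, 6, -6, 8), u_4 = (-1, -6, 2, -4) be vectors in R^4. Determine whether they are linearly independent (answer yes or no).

no

Form the matrix with these vectors as rows and row reduce.
R3 ← R3 + (7/8)·R1: [0, 3/4, -5/2, 15/8]
R4 ← R4 − (1/8)·R1: [0, -21/4, 3/2, -25/8]
R3 ← R3 + (1/12)·R2: [0, 0, -7/3, 35/24]
R4 ← R4 − (7/12)·R2: [0, 0, 1/3, -5/24]
R4 ← R4 + (1/7)·R3: [0, 0, 0, 0]
3 nonzero rows, so the 4 vectors span a space of dimension 3.
Since 3 < 4, the vectors are linearly dependent.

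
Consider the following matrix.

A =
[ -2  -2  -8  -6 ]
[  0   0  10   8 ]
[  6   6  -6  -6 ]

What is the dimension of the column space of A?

Row reduce to echelon form.
R3 ← R3 + (3)·R1: [0, 0, -30, -24]
R3 ← R3 + (3)·R2: [0, 0, 0, 0]
Echelon form has 2 nonzero rows, so rank(A) = 2.
The column space has dimension equal to the rank: 2.

2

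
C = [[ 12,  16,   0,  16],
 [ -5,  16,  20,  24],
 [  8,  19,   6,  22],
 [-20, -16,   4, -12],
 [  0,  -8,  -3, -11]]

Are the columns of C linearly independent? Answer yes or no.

Row reduce C to echelon form.
R2 ← R2 + (5/12)·R1: [0, 68/3, 20, 92/3]
R3 ← R3 − (2/3)·R1: [0, 25/3, 6, 34/3]
R4 ← R4 + (5/3)·R1: [0, 32/3, 4, 44/3]
R3 ← R3 − (25/68)·R2: [0, 0, -23/17, 1/17]
R4 ← R4 − (8/17)·R2: [0, 0, -92/17, 4/17]
R5 ← R5 + (6/17)·R2: [0, 0, 69/17, -3/17]
R4 ← R4 − (4)·R3: [0, 0, 0, 0]
R5 ← R5 + (3)·R3: [0, 0, 0, 0]
3 pivots among 4 columns.
Only 3 < 4 pivot columns, so the columns are linearly dependent.

no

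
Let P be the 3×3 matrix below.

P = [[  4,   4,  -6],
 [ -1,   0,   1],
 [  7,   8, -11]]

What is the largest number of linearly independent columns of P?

Row reduce to echelon form.
R2 ← R2 + (1/4)·R1: [0, 1, -1/2]
R3 ← R3 − (7/4)·R1: [0, 1, -1/2]
R3 ← R3 − R2: [0, 0, 0]
Echelon form has 2 nonzero rows, so rank(P) = 2.
The rank gives the maximum number of linearly independent columns: 2.

2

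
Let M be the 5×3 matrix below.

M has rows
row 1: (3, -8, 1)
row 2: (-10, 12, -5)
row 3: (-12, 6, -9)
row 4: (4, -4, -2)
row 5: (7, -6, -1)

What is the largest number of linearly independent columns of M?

3

Row reduce to echelon form.
R2 ← R2 + (10/3)·R1: [0, -44/3, -5/3]
R3 ← R3 + (4)·R1: [0, -26, -5]
R4 ← R4 − (4/3)·R1: [0, 20/3, -10/3]
R5 ← R5 − (7/3)·R1: [0, 38/3, -10/3]
R3 ← R3 − (39/22)·R2: [0, 0, -45/22]
R4 ← R4 + (5/11)·R2: [0, 0, -45/11]
R5 ← R5 + (19/22)·R2: [0, 0, -105/22]
R4 ← R4 − (2)·R3: [0, 0, 0]
R5 ← R5 − (7/3)·R3: [0, 0, 0]
Echelon form has 3 nonzero rows, so rank(M) = 3.
The rank gives the maximum number of linearly independent columns: 3.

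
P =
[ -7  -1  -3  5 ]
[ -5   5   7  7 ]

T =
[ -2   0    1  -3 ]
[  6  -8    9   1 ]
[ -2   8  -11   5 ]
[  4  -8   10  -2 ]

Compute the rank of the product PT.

First compute PT:
[[ 34, -56,  67,  -5],
 [ 54, -40,  33,  41]]
Now row reduce the product.
R2 ← R2 − (27/17)·R1: [0, 832/17, -1248/17, 832/17]
2 nonzero rows, so rank(PT) = 2.

2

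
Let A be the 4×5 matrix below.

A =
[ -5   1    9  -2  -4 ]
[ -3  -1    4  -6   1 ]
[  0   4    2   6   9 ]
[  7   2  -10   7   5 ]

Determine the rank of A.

4

Row reduce to echelon form.
R2 ← R2 − (3/5)·R1: [0, -8/5, -7/5, -24/5, 17/5]
R4 ← R4 + (7/5)·R1: [0, 17/5, 13/5, 21/5, -3/5]
R3 ← R3 + (5/2)·R2: [0, 0, -3/2, -6, 35/2]
R4 ← R4 + (17/8)·R2: [0, 0, -3/8, -6, 53/8]
R4 ← R4 − (1/4)·R3: [0, 0, 0, -9/2, 9/4]
Echelon form has 4 nonzero rows, so rank(A) = 4.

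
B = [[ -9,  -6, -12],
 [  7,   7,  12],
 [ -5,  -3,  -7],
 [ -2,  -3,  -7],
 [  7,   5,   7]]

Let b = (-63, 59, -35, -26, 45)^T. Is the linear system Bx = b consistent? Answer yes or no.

yes

Row reduce the augmented matrix [B | b].
R2 ← R2 + (7/9)·R1: [0, 7/3, 8/3, 10]
R3 ← R3 − (5/9)·R1: [0, 1/3, -1/3, 0]
R4 ← R4 − (2/9)·R1: [0, -5/3, -13/3, -12]
R5 ← R5 + (7/9)·R1: [0, 1/3, -7/3, -4]
R3 ← R3 − (1/7)·R2: [0, 0, -5/7, -10/7]
R4 ← R4 + (5/7)·R2: [0, 0, -17/7, -34/7]
R5 ← R5 − (1/7)·R2: [0, 0, -19/7, -38/7]
R4 ← R4 − (17/5)·R3: [0, 0, 0, 0]
R5 ← R5 − (19/5)·R3: [0, 0, 0, 0]
The echelon form has 3 nonzero rows, and every pivot lies in the first 3 columns, so rank(B) = rank([B|b]) = 3.
The system is consistent.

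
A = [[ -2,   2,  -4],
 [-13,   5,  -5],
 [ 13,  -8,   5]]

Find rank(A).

3

Row reduce to echelon form.
R2 ← R2 − (13/2)·R1: [0, -8, 21]
R3 ← R3 + (13/2)·R1: [0, 5, -21]
R3 ← R3 + (5/8)·R2: [0, 0, -63/8]
Echelon form has 3 nonzero rows, so rank(A) = 3.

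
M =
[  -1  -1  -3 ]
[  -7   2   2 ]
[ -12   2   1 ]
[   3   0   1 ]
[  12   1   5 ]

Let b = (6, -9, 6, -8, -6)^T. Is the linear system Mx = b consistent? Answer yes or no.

Row reduce the augmented matrix [M | b].
R2 ← R2 − (7)·R1: [0, 9, 23, -51]
R3 ← R3 − (12)·R1: [0, 14, 37, -66]
R4 ← R4 + (3)·R1: [0, -3, -8, 10]
R5 ← R5 + (12)·R1: [0, -11, -31, 66]
R3 ← R3 − (14/9)·R2: [0, 0, 11/9, 40/3]
R4 ← R4 + (1/3)·R2: [0, 0, -1/3, -7]
R5 ← R5 + (11/9)·R2: [0, 0, -26/9, 11/3]
R4 ← R4 + (3/11)·R3: [0, 0, 0, -37/11]
R5 ← R5 + (26/11)·R3: [0, 0, 0, 387/11]
R5 ← R5 + (387/37)·R4: [0, 0, 0, 0]
The echelon form has 4 nonzero rows; the last pivot sits in the augmented column, so rank(M) = 3 but rank([M|b]) = 4.
Since the ranks differ, the system is inconsistent.

no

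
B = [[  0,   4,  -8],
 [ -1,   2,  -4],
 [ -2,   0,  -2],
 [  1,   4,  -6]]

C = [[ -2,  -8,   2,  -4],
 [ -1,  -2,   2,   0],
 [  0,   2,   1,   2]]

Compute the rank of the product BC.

First compute BC:
[[ -4, -24,   0, -16],
 [  0,  -4,  -2,  -4],
 [  4,  12,  -6,   4],
 [ -6, -28,   4, -16]]
Now row reduce the product.
R3 ← R3 + R1: [0, -12, -6, -12]
R4 ← R4 − (3/2)·R1: [0, 8, 4, 8]
R3 ← R3 − (3)·R2: [0, 0, 0, 0]
R4 ← R4 + (2)·R2: [0, 0, 0, 0]
2 nonzero rows, so rank(BC) = 2.

2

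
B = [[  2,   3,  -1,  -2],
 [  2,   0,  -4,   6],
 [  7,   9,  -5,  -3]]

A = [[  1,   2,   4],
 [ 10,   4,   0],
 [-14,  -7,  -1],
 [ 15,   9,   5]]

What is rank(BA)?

First compute BA:
[[ 16,   5,  -1],
 [148,  86,  42],
 [122,  58,  18]]
Now row reduce the product.
R2 ← R2 − (37/4)·R1: [0, 159/4, 205/4]
R3 ← R3 − (61/8)·R1: [0, 159/8, 205/8]
R3 ← R3 − (1/2)·R2: [0, 0, 0]
2 nonzero rows, so rank(BA) = 2.

2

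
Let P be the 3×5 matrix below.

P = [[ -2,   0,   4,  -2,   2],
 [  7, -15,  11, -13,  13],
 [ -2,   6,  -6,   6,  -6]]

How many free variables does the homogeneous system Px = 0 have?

3

Row reduce to echelon form.
R2 ← R2 + (7/2)·R1: [0, -15, 25, -20, 20]
R3 ← R3 − R1: [0, 6, -10, 8, -8]
R3 ← R3 + (2/5)·R2: [0, 0, 0, 0, 0]
2 nonzero rows, so rank(P) = 2.
P has 5 columns; by rank–nullity, nullity = 5 − 2 = 3.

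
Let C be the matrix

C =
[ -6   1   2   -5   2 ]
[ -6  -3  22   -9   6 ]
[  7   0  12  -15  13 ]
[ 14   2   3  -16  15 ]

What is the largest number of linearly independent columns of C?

Row reduce to echelon form.
R2 ← R2 − R1: [0, -4, 20, -4, 4]
R3 ← R3 + (7/6)·R1: [0, 7/6, 43/3, -125/6, 46/3]
R4 ← R4 + (7/3)·R1: [0, 13/3, 23/3, -83/3, 59/3]
R3 ← R3 + (7/24)·R2: [0, 0, 121/6, -22, 33/2]
R4 ← R4 + (13/12)·R2: [0, 0, 88/3, -32, 24]
R4 ← R4 − (16/11)·R3: [0, 0, 0, 0, 0]
Echelon form has 3 nonzero rows, so rank(C) = 3.
The rank gives the maximum number of linearly independent columns: 3.

3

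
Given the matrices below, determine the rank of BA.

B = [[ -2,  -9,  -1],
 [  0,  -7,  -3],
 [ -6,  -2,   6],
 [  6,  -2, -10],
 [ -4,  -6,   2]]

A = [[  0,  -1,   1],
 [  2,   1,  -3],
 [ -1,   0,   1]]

First compute BA:
[[-17,  -7,  24],
 [-11,  -7,  18],
 [-10,   4,   6],
 [  6,  -8,   2],
 [-14,  -2,  16]]
Now row reduce the product.
R2 ← R2 − (11/17)·R1: [0, -42/17, 42/17]
R3 ← R3 − (10/17)·R1: [0, 138/17, -138/17]
R4 ← R4 + (6/17)·R1: [0, -178/17, 178/17]
R5 ← R5 − (14/17)·R1: [0, 64/17, -64/17]
R3 ← R3 + (23/7)·R2: [0, 0, 0]
R4 ← R4 − (89/21)·R2: [0, 0, 0]
R5 ← R5 + (32/21)·R2: [0, 0, 0]
2 nonzero rows, so rank(BA) = 2.

2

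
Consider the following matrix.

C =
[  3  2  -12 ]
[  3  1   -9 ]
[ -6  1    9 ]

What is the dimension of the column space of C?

2

Row reduce to echelon form.
R2 ← R2 − R1: [0, -1, 3]
R3 ← R3 + (2)·R1: [0, 5, -15]
R3 ← R3 + (5)·R2: [0, 0, 0]
Echelon form has 2 nonzero rows, so rank(C) = 2.
The column space has dimension equal to the rank: 2.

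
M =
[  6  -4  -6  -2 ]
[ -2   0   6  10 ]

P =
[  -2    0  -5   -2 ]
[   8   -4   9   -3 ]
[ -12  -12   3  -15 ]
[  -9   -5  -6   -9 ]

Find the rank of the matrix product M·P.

First compute MP:
[[ 46,  98, -72, 108],
 [-158, -122, -32, -176]]
Now row reduce the product.
R2 ← R2 + (79/23)·R1: [0, 4936/23, -6424/23, 4484/23]
2 nonzero rows, so rank(MP) = 2.

2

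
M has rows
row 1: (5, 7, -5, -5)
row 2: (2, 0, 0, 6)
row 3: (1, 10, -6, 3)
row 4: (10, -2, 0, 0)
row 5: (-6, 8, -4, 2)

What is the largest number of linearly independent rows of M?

3

Row reduce to echelon form.
R2 ← R2 − (2/5)·R1: [0, -14/5, 2, 8]
R3 ← R3 − (1/5)·R1: [0, 43/5, -5, 4]
R4 ← R4 − (2)·R1: [0, -16, 10, 10]
R5 ← R5 + (6/5)·R1: [0, 82/5, -10, -4]
R3 ← R3 + (43/14)·R2: [0, 0, 8/7, 200/7]
R4 ← R4 − (40/7)·R2: [0, 0, -10/7, -250/7]
R5 ← R5 + (41/7)·R2: [0, 0, 12/7, 300/7]
R4 ← R4 + (5/4)·R3: [0, 0, 0, 0]
R5 ← R5 − (3/2)·R3: [0, 0, 0, 0]
Echelon form has 3 nonzero rows, so rank(M) = 3.
The rank gives the maximum number of linearly independent rows: 3.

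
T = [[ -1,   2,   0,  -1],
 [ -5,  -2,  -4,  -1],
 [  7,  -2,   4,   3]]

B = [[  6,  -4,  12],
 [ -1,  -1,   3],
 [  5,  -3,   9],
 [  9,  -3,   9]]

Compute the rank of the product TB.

2

First compute TB:
[[-17,   5, -15],
 [-57,  37, -111],
 [ 91, -47, 141]]
Now row reduce the product.
R2 ← R2 − (57/17)·R1: [0, 344/17, -1032/17]
R3 ← R3 + (91/17)·R1: [0, -344/17, 1032/17]
R3 ← R3 + R2: [0, 0, 0]
2 nonzero rows, so rank(TB) = 2.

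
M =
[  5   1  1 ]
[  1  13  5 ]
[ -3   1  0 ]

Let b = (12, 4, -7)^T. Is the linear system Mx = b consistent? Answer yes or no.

Row reduce the augmented matrix [M | b].
R2 ← R2 − (1/5)·R1: [0, 64/5, 24/5, 8/5]
R3 ← R3 + (3/5)·R1: [0, 8/5, 3/5, 1/5]
R3 ← R3 − (1/8)·R2: [0, 0, 0, 0]
The echelon form has 2 nonzero rows, and every pivot lies in the first 3 columns, so rank(M) = rank([M|b]) = 2.
The system is consistent.

yes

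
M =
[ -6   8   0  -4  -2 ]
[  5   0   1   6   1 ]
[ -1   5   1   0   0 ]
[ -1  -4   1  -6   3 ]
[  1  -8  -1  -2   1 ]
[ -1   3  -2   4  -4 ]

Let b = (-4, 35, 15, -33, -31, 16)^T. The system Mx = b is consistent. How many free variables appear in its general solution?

Row reduce the augmented matrix [M | b].
R2 ← R2 + (5/6)·R1: [0, 20/3, 1, 8/3, -2/3, 95/3]
R3 ← R3 − (1/6)·R1: [0, 11/3, 1, 2/3, 1/3, 47/3]
R4 ← R4 − (1/6)·R1: [0, -16/3, 1, -16/3, 10/3, -97/3]
R5 ← R5 + (1/6)·R1: [0, -20/3, -1, -8/3, 2/3, -95/3]
R6 ← R6 − (1/6)·R1: [0, 5/3, -2, 14/3, -11/3, 50/3]
R3 ← R3 − (11/20)·R2: [0, 0, 9/20, -4/5, 7/10, -7/4]
R4 ← R4 + (4/5)·R2: [0, 0, 9/5, -16/5, 14/5, -7]
R5 ← R5 + R2: [0, 0, 0, 0, 0, 0]
R6 ← R6 − (1/4)·R2: [0, 0, -9/4, 4, -7/2, 35/4]
R4 ← R4 − (4)·R3: [0, 0, 0, 0, 0, 0]
R6 ← R6 + (5)·R3: [0, 0, 0, 0, 0, 0]
The echelon form has 3 nonzero rows, and every pivot lies in the first 5 columns, so rank(M) = rank([M|b]) = 3.
The system is consistent.
Free variables = (unknowns) − (rank) = 5 − 3 = 2.

2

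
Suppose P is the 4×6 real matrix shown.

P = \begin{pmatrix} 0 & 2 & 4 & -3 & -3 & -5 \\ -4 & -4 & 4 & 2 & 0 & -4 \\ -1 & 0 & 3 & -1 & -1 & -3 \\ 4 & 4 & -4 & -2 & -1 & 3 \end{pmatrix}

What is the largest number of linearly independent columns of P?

3

Row reduce to echelon form.
Swap R1 ↔ R2
R3 ← R3 − (1/4)·R1: [0, 1, 2, -3/2, -1, -2]
R4 ← R4 + R1: [0, 0, 0, 0, -1, -1]
R3 ← R3 − (1/2)·R2: [0, 0, 0, 0, 1/2, 1/2]
R4 ← R4 + (2)·R3: [0, 0, 0, 0, 0, 0]
Echelon form has 3 nonzero rows, so rank(P) = 3.
The rank gives the maximum number of linearly independent columns: 3.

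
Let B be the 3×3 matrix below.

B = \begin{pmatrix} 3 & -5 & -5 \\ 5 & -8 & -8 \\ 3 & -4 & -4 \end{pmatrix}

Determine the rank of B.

Row reduce to echelon form.
R2 ← R2 − (5/3)·R1: [0, 1/3, 1/3]
R3 ← R3 − R1: [0, 1, 1]
R3 ← R3 − (3)·R2: [0, 0, 0]
Echelon form has 2 nonzero rows, so rank(B) = 2.

2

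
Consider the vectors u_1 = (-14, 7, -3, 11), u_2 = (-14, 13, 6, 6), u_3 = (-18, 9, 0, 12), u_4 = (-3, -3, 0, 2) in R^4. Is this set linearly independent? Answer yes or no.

Form the matrix with these vectors as rows and row reduce.
R2 ← R2 − R1: [0, 6, 9, -5]
R3 ← R3 − (9/7)·R1: [0, 0, 27/7, -15/7]
R4 ← R4 − (3/14)·R1: [0, -9/2, 9/14, -5/14]
R4 ← R4 + (3/4)·R2: [0, 0, 207/28, -115/28]
R4 ← R4 − (23/12)·R3: [0, 0, 0, 0]
3 nonzero rows, so the 4 vectors span a space of dimension 3.
Since 3 < 4, the vectors are linearly dependent.

no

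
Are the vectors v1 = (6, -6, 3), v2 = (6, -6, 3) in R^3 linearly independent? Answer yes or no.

Form the matrix with these vectors as rows and row reduce.
R2 ← R2 − R1: [0, 0, 0]
1 nonzero row, so the 2 vectors span a space of dimension 1.
Since 1 < 2, the vectors are linearly dependent.

no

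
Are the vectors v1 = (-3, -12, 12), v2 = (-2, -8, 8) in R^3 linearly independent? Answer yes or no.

no

Form the matrix with these vectors as rows and row reduce.
R2 ← R2 − (2/3)·R1: [0, 0, 0]
1 nonzero row, so the 2 vectors span a space of dimension 1.
Since 1 < 2, the vectors are linearly dependent.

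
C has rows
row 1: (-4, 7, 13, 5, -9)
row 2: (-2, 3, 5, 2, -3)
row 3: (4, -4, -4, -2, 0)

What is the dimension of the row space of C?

Row reduce to echelon form.
R2 ← R2 − (1/2)·R1: [0, -1/2, -3/2, -1/2, 3/2]
R3 ← R3 + R1: [0, 3, 9, 3, -9]
R3 ← R3 + (6)·R2: [0, 0, 0, 0, 0]
Echelon form has 2 nonzero rows, so rank(C) = 2.
The row space has dimension equal to the rank: 2.

2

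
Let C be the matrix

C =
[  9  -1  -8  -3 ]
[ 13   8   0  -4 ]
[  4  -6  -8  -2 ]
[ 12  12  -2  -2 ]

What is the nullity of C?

Row reduce to echelon form.
R2 ← R2 − (13/9)·R1: [0, 85/9, 104/9, 1/3]
R3 ← R3 − (4/9)·R1: [0, -50/9, -40/9, -2/3]
R4 ← R4 − (4/3)·R1: [0, 40/3, 26/3, 2]
R3 ← R3 + (10/17)·R2: [0, 0, 40/17, -8/17]
R4 ← R4 − (24/17)·R2: [0, 0, -130/17, 26/17]
R4 ← R4 + (13/4)·R3: [0, 0, 0, 0]
3 nonzero rows, so rank(C) = 3.
C has 4 columns; by rank–nullity, nullity = 4 − 3 = 1.

1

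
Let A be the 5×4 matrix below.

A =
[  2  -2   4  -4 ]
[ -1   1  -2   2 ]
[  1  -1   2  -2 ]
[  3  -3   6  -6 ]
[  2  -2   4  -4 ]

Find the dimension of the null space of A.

3

Row reduce to echelon form.
R2 ← R2 + (1/2)·R1: [0, 0, 0, 0]
R3 ← R3 − (1/2)·R1: [0, 0, 0, 0]
R4 ← R4 − (3/2)·R1: [0, 0, 0, 0]
R5 ← R5 − R1: [0, 0, 0, 0]
1 nonzero row, so rank(A) = 1.
A has 4 columns; by rank–nullity, nullity = 4 − 1 = 3.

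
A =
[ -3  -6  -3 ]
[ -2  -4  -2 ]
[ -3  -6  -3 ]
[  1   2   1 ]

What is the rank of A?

1

Row reduce to echelon form.
R2 ← R2 − (2/3)·R1: [0, 0, 0]
R3 ← R3 − R1: [0, 0, 0]
R4 ← R4 + (1/3)·R1: [0, 0, 0]
Echelon form has 1 nonzero row, so rank(A) = 1.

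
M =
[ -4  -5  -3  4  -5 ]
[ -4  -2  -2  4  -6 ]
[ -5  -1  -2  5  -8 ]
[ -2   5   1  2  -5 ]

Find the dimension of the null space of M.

3

Row reduce to echelon form.
R2 ← R2 − R1: [0, 3, 1, 0, -1]
R3 ← R3 − (5/4)·R1: [0, 21/4, 7/4, 0, -7/4]
R4 ← R4 − (1/2)·R1: [0, 15/2, 5/2, 0, -5/2]
R3 ← R3 − (7/4)·R2: [0, 0, 0, 0, 0]
R4 ← R4 − (5/2)·R2: [0, 0, 0, 0, 0]
2 nonzero rows, so rank(M) = 2.
M has 5 columns; by rank–nullity, nullity = 5 − 2 = 3.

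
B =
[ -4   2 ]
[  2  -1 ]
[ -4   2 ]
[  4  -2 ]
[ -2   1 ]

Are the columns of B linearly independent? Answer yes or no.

Row reduce B to echelon form.
R2 ← R2 + (1/2)·R1: [0, 0]
R3 ← R3 − R1: [0, 0]
R4 ← R4 + R1: [0, 0]
R5 ← R5 − (1/2)·R1: [0, 0]
1 pivot among 2 columns.
Only 1 < 2 pivot columns, so the columns are linearly dependent.

no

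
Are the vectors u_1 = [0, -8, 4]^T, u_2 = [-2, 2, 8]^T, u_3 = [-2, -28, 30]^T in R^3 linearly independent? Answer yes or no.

Form the matrix with these vectors as rows and row reduce.
Swap R1 ↔ R2
R3 ← R3 − R1: [0, -30, 22]
R3 ← R3 − (15/4)·R2: [0, 0, 7]
3 nonzero rows, so the 3 vectors span a space of dimension 3.
Since 3 = 3, the vectors are linearly independent.

yes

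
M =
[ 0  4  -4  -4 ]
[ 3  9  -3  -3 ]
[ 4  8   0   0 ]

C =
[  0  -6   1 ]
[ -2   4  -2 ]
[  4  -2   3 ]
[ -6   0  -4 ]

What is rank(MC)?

2

First compute MC:
[[  0,  24,  -4],
 [-12,  24, -12],
 [-16,   8, -12]]
Now row reduce the product.
Swap R1 ↔ R2
R3 ← R3 − (4/3)·R1: [0, -24, 4]
R3 ← R3 + R2: [0, 0, 0]
2 nonzero rows, so rank(MC) = 2.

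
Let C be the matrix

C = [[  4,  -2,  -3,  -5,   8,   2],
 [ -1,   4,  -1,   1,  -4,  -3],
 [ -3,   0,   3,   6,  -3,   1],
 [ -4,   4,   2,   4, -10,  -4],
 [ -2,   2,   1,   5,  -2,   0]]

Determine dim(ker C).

3

Row reduce to echelon form.
R2 ← R2 + (1/4)·R1: [0, 7/2, -7/4, -1/4, -2, -5/2]
R3 ← R3 + (3/4)·R1: [0, -3/2, 3/4, 9/4, 3, 5/2]
R4 ← R4 + R1: [0, 2, -1, -1, -2, -2]
R5 ← R5 + (1/2)·R1: [0, 1, -1/2, 5/2, 2, 1]
R3 ← R3 + (3/7)·R2: [0, 0, 0, 15/7, 15/7, 10/7]
R4 ← R4 − (4/7)·R2: [0, 0, 0, -6/7, -6/7, -4/7]
R5 ← R5 − (2/7)·R2: [0, 0, 0, 18/7, 18/7, 12/7]
R4 ← R4 + (2/5)·R3: [0, 0, 0, 0, 0, 0]
R5 ← R5 − (6/5)·R3: [0, 0, 0, 0, 0, 0]
3 nonzero rows, so rank(C) = 3.
C has 6 columns; by rank–nullity, nullity = 6 − 3 = 3.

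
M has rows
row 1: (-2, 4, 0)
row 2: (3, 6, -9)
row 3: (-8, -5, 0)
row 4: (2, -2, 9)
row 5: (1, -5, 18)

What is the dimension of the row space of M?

Row reduce to echelon form.
R2 ← R2 + (3/2)·R1: [0, 12, -9]
R3 ← R3 − (4)·R1: [0, -21, 0]
R4 ← R4 + R1: [0, 2, 9]
R5 ← R5 + (1/2)·R1: [0, -3, 18]
R3 ← R3 + (7/4)·R2: [0, 0, -63/4]
R4 ← R4 − (1/6)·R2: [0, 0, 21/2]
R5 ← R5 + (1/4)·R2: [0, 0, 63/4]
R4 ← R4 + (2/3)·R3: [0, 0, 0]
R5 ← R5 + R3: [0, 0, 0]
Echelon form has 3 nonzero rows, so rank(M) = 3.
The row space has dimension equal to the rank: 3.

3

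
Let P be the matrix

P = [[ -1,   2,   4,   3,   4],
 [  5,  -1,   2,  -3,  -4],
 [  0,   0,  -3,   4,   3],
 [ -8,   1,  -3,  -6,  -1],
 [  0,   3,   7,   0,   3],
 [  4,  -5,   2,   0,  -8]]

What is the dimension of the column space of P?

Row reduce to echelon form.
R2 ← R2 + (5)·R1: [0, 9, 22, 12, 16]
R4 ← R4 − (8)·R1: [0, -15, -35, -30, -33]
R6 ← R6 + (4)·R1: [0, 3, 18, 12, 8]
R4 ← R4 + (5/3)·R2: [0, 0, 5/3, -10, -19/3]
R5 ← R5 − (1/3)·R2: [0, 0, -1/3, -4, -7/3]
R6 ← R6 − (1/3)·R2: [0, 0, 32/3, 8, 8/3]
R4 ← R4 + (5/9)·R3: [0, 0, 0, -70/9, -14/3]
R5 ← R5 − (1/9)·R3: [0, 0, 0, -40/9, -8/3]
R6 ← R6 + (32/9)·R3: [0, 0, 0, 200/9, 40/3]
R5 ← R5 − (4/7)·R4: [0, 0, 0, 0, 0]
R6 ← R6 + (20/7)·R4: [0, 0, 0, 0, 0]
Echelon form has 4 nonzero rows, so rank(P) = 4.
The column space has dimension equal to the rank: 4.

4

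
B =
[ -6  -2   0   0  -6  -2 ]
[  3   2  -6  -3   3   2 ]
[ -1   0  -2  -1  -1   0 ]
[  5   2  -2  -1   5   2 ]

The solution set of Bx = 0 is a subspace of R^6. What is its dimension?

4

Row reduce to echelon form.
R2 ← R2 + (1/2)·R1: [0, 1, -6, -3, 0, 1]
R3 ← R3 − (1/6)·R1: [0, 1/3, -2, -1, 0, 1/3]
R4 ← R4 + (5/6)·R1: [0, 1/3, -2, -1, 0, 1/3]
R3 ← R3 − (1/3)·R2: [0, 0, 0, 0, 0, 0]
R4 ← R4 − (1/3)·R2: [0, 0, 0, 0, 0, 0]
2 nonzero rows, so rank(B) = 2.
B has 6 columns; by rank–nullity, nullity = 6 − 2 = 4.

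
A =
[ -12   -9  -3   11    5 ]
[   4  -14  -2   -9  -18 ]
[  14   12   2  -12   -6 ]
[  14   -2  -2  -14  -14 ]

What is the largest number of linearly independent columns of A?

4

Row reduce to echelon form.
R2 ← R2 + (1/3)·R1: [0, -17, -3, -16/3, -49/3]
R3 ← R3 + (7/6)·R1: [0, 3/2, -3/2, 5/6, -1/6]
R4 ← R4 + (7/6)·R1: [0, -25/2, -11/2, -7/6, -49/6]
R3 ← R3 + (3/34)·R2: [0, 0, -30/17, 37/102, -82/51]
R4 ← R4 − (25/34)·R2: [0, 0, -56/17, 281/102, 196/51]
R4 ← R4 − (28/15)·R3: [0, 0, 0, 187/90, 308/45]
Echelon form has 4 nonzero rows, so rank(A) = 4.
The rank gives the maximum number of linearly independent columns: 4.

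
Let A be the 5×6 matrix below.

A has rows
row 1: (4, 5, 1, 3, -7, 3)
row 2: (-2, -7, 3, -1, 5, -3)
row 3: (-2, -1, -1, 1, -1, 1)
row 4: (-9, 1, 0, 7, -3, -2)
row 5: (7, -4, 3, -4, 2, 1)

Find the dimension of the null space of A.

Row reduce to echelon form.
R2 ← R2 + (1/2)·R1: [0, -9/2, 7/2, 1/2, 3/2, -3/2]
R3 ← R3 + (1/2)·R1: [0, 3/2, -1/2, 5/2, -9/2, 5/2]
R4 ← R4 + (9/4)·R1: [0, 49/4, 9/4, 55/4, -75/4, 19/4]
R5 ← R5 − (7/4)·R1: [0, -51/4, 5/4, -37/4, 57/4, -17/4]
R3 ← R3 + (1/3)·R2: [0, 0, 2/3, 8/3, -4, 2]
R4 ← R4 + (49/18)·R2: [0, 0, 106/9, 136/9, -44/3, 2/3]
R5 ← R5 − (17/6)·R2: [0, 0, -26/3, -32/3, 10, 0]
R4 ← R4 − (53/3)·R3: [0, 0, 0, -32, 56, -104/3]
R5 ← R5 + (13)·R3: [0, 0, 0, 24, -42, 26]
R5 ← R5 + (3/4)·R4: [0, 0, 0, 0, 0, 0]
4 nonzero rows, so rank(A) = 4.
A has 6 columns; by rank–nullity, nullity = 6 − 4 = 2.

2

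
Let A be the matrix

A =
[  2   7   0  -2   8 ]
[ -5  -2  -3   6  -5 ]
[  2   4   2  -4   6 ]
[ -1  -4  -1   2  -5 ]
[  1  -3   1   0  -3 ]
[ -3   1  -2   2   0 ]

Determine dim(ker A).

1

Row reduce to echelon form.
R2 ← R2 + (5/2)·R1: [0, 31/2, -3, 1, 15]
R3 ← R3 − R1: [0, -3, 2, -2, -2]
R4 ← R4 + (1/2)·R1: [0, -1/2, -1, 1, -1]
R5 ← R5 − (1/2)·R1: [0, -13/2, 1, 1, -7]
R6 ← R6 + (3/2)·R1: [0, 23/2, -2, -1, 12]
R3 ← R3 + (6/31)·R2: [0, 0, 44/31, -56/31, 28/31]
R4 ← R4 + (1/31)·R2: [0, 0, -34/31, 32/31, -16/31]
R5 ← R5 + (13/31)·R2: [0, 0, -8/31, 44/31, -22/31]
R6 ← R6 − (23/31)·R2: [0, 0, 7/31, -54/31, 27/31]
R4 ← R4 + (17/22)·R3: [0, 0, 0, -4/11, 2/11]
R5 ← R5 + (2/11)·R3: [0, 0, 0, 12/11, -6/11]
R6 ← R6 − (7/44)·R3: [0, 0, 0, -16/11, 8/11]
R5 ← R5 + (3)·R4: [0, 0, 0, 0, 0]
R6 ← R6 − (4)·R4: [0, 0, 0, 0, 0]
4 nonzero rows, so rank(A) = 4.
A has 5 columns; by rank–nullity, nullity = 5 − 4 = 1.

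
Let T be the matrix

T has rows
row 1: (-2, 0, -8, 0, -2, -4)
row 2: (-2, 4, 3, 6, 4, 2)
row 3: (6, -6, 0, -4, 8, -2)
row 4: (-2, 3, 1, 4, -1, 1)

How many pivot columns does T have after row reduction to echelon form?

4

Row reduce to echelon form.
R2 ← R2 − R1: [0, 4, 11, 6, 6, 6]
R3 ← R3 + (3)·R1: [0, -6, -24, -4, 2, -14]
R4 ← R4 − R1: [0, 3, 9, 4, 1, 5]
R3 ← R3 + (3/2)·R2: [0, 0, -15/2, 5, 11, -5]
R4 ← R4 − (3/4)·R2: [0, 0, 3/4, -1/2, -7/2, 1/2]
R4 ← R4 + (1/10)·R3: [0, 0, 0, 0, -12/5, 0]
Echelon form has 4 nonzero rows, so rank(T) = 4.
Each nonzero row contributes one pivot column: 4 pivot columns.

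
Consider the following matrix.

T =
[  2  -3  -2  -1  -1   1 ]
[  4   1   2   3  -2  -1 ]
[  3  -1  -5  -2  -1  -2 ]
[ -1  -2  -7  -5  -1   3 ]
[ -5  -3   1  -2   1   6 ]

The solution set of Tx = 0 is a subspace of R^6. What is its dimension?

Row reduce to echelon form.
R2 ← R2 − (2)·R1: [0, 7, 6, 5, 0, -3]
R3 ← R3 − (3/2)·R1: [0, 7/2, -2, -1/2, 1/2, -7/2]
R4 ← R4 + (1/2)·R1: [0, -7/2, -8, -11/2, -3/2, 7/2]
R5 ← R5 + (5/2)·R1: [0, -21/2, -4, -9/2, -3/2, 17/2]
R3 ← R3 − (1/2)·R2: [0, 0, -5, -3, 1/2, -2]
R4 ← R4 + (1/2)·R2: [0, 0, -5, -3, -3/2, 2]
R5 ← R5 + (3/2)·R2: [0, 0, 5, 3, -3/2, 4]
R4 ← R4 − R3: [0, 0, 0, 0, -2, 4]
R5 ← R5 + R3: [0, 0, 0, 0, -1, 2]
R5 ← R5 − (1/2)·R4: [0, 0, 0, 0, 0, 0]
4 nonzero rows, so rank(T) = 4.
T has 6 columns; by rank–nullity, nullity = 6 − 4 = 2.

2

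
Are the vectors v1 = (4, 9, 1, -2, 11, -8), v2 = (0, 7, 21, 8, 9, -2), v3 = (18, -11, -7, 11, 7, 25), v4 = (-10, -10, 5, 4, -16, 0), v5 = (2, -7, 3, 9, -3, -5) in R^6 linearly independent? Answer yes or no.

yes

Form the matrix with these vectors as rows and row reduce.
R3 ← R3 − (9/2)·R1: [0, -103/2, -23/2, 20, -85/2, 61]
R4 ← R4 + (5/2)·R1: [0, 25/2, 15/2, -1, 23/2, -20]
R5 ← R5 − (1/2)·R1: [0, -23/2, 5/2, 10, -17/2, -1]
R3 ← R3 + (103/14)·R2: [0, 0, 143, 552/7, 166/7, 324/7]
R4 ← R4 − (25/14)·R2: [0, 0, -30, -107/7, -32/7, -115/7]
R5 ← R5 + (23/14)·R2: [0, 0, 37, 162/7, 44/7, -30/7]
R4 ← R4 + (30/143)·R3: [0, 0, 0, 1259/1001, 404/1001, -6725/1001]
R5 ← R5 − (37/143)·R3: [0, 0, 0, 2742/1001, 150/1001, -16278/1001]
R5 ← R5 − (2742/1259)·R4: [0, 0, 0, 0, -918/1259, -2052/1259]
5 nonzero rows, so the 5 vectors span a space of dimension 5.
Since 5 = 5, the vectors are linearly independent.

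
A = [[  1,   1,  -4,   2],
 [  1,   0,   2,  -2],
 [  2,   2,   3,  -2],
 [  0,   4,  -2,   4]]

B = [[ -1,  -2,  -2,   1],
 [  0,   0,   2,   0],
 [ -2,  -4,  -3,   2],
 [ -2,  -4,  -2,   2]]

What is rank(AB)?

First compute AB:
[[  3,   6,   8,  -3],
 [ -1,  -2,  -4,   1],
 [ -4,  -8,  -5,   4],
 [ -4,  -8,   6,   4]]
Now row reduce the product.
R2 ← R2 + (1/3)·R1: [0, 0, -4/3, 0]
R3 ← R3 + (4/3)·R1: [0, 0, 17/3, 0]
R4 ← R4 + (4/3)·R1: [0, 0, 50/3, 0]
R3 ← R3 + (17/4)·R2: [0, 0, 0, 0]
R4 ← R4 + (25/2)·R2: [0, 0, 0, 0]
2 nonzero rows, so rank(AB) = 2.

2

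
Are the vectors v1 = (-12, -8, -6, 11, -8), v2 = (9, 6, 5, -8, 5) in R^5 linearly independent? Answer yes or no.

Form the matrix with these vectors as rows and row reduce.
R2 ← R2 + (3/4)·R1: [0, 0, 1/2, 1/4, -1]
2 nonzero rows, so the 2 vectors span a space of dimension 2.
Since 2 = 2, the vectors are linearly independent.

yes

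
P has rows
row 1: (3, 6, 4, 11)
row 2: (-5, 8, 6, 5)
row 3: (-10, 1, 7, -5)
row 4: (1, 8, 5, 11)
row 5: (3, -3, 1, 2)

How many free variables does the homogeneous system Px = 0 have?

1

Row reduce to echelon form.
R2 ← R2 + (5/3)·R1: [0, 18, 38/3, 70/3]
R3 ← R3 + (10/3)·R1: [0, 21, 61/3, 95/3]
R4 ← R4 − (1/3)·R1: [0, 6, 11/3, 22/3]
R5 ← R5 − R1: [0, -9, -3, -9]
R3 ← R3 − (7/6)·R2: [0, 0, 50/9, 40/9]
R4 ← R4 − (1/3)·R2: [0, 0, -5/9, -4/9]
R5 ← R5 + (1/2)·R2: [0, 0, 10/3, 8/3]
R4 ← R4 + (1/10)·R3: [0, 0, 0, 0]
R5 ← R5 − (3/5)·R3: [0, 0, 0, 0]
3 nonzero rows, so rank(P) = 3.
P has 4 columns; by rank–nullity, nullity = 4 − 3 = 1.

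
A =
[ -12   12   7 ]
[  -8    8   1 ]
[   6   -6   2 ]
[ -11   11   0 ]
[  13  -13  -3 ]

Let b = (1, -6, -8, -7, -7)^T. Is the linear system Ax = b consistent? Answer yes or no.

no

Row reduce the augmented matrix [A | b].
R2 ← R2 − (2/3)·R1: [0, 0, -11/3, -20/3]
R3 ← R3 + (1/2)·R1: [0, 0, 11/2, -15/2]
R4 ← R4 − (11/12)·R1: [0, 0, -77/12, -95/12]
R5 ← R5 + (13/12)·R1: [0, 0, 55/12, -71/12]
R3 ← R3 + (3/2)·R2: [0, 0, 0, -35/2]
R4 ← R4 − (7/4)·R2: [0, 0, 0, 15/4]
R5 ← R5 + (5/4)·R2: [0, 0, 0, -57/4]
R4 ← R4 + (3/14)·R3: [0, 0, 0, 0]
R5 ← R5 − (57/70)·R3: [0, 0, 0, 0]
The echelon form has 3 nonzero rows; the last pivot sits in the augmented column, so rank(A) = 2 but rank([A|b]) = 3.
Since the ranks differ, the system is inconsistent.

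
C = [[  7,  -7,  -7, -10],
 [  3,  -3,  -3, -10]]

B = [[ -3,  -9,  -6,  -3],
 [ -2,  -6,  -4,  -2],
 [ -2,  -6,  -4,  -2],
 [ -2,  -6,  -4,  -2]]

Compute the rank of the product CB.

First compute CB:
[[ 27,  81,  54,  27],
 [ 23,  69,  46,  23]]
Now row reduce the product.
R2 ← R2 − (23/27)·R1: [0, 0, 0, 0]
1 nonzero row, so rank(CB) = 1.

1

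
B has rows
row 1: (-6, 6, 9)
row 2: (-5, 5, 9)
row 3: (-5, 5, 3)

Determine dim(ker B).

Row reduce to echelon form.
R2 ← R2 − (5/6)·R1: [0, 0, 3/2]
R3 ← R3 − (5/6)·R1: [0, 0, -9/2]
R3 ← R3 + (3)·R2: [0, 0, 0]
2 nonzero rows, so rank(B) = 2.
B has 3 columns; by rank–nullity, nullity = 3 − 2 = 1.

1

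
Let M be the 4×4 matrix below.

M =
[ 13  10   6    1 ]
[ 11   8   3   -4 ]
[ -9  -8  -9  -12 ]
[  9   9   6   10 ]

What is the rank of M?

Row reduce to echelon form.
R2 ← R2 − (11/13)·R1: [0, -6/13, -27/13, -63/13]
R3 ← R3 + (9/13)·R1: [0, -14/13, -63/13, -147/13]
R4 ← R4 − (9/13)·R1: [0, 27/13, 24/13, 121/13]
R3 ← R3 − (7/3)·R2: [0, 0, 0, 0]
R4 ← R4 + (9/2)·R2: [0, 0, -15/2, -25/2]
Swap R3 ↔ R4
Echelon form has 3 nonzero rows, so rank(M) = 3.

3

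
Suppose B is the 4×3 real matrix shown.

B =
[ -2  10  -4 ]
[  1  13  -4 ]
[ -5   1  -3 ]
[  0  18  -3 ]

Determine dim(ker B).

Row reduce to echelon form.
R2 ← R2 + (1/2)·R1: [0, 18, -6]
R3 ← R3 − (5/2)·R1: [0, -24, 7]
R3 ← R3 + (4/3)·R2: [0, 0, -1]
R4 ← R4 − R2: [0, 0, 3]
R4 ← R4 + (3)·R3: [0, 0, 0]
3 nonzero rows, so rank(B) = 3.
B has 3 columns; by rank–nullity, nullity = 3 − 3 = 0.

0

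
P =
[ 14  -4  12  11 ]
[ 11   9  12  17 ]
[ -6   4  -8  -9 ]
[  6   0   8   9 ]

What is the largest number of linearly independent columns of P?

Row reduce to echelon form.
R2 ← R2 − (11/14)·R1: [0, 85/7, 18/7, 117/14]
R3 ← R3 + (3/7)·R1: [0, 16/7, -20/7, -30/7]
R4 ← R4 − (3/7)·R1: [0, 12/7, 20/7, 30/7]
R3 ← R3 − (16/85)·R2: [0, 0, -284/85, -498/85]
R4 ← R4 − (12/85)·R2: [0, 0, 212/85, 264/85]
R4 ← R4 + (53/71)·R3: [0, 0, 0, -90/71]
Echelon form has 4 nonzero rows, so rank(P) = 4.
The rank gives the maximum number of linearly independent columns: 4.

4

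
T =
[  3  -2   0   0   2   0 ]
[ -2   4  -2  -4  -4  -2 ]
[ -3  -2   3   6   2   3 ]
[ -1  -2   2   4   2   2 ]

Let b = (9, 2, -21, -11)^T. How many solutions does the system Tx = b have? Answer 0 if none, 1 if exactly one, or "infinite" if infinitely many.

Row reduce the augmented matrix [T | b].
R2 ← R2 + (2/3)·R1: [0, 8/3, -2, -4, -8/3, -2, 8]
R3 ← R3 + R1: [0, -4, 3, 6, 4, 3, -12]
R4 ← R4 + (1/3)·R1: [0, -8/3, 2, 4, 8/3, 2, -8]
R3 ← R3 + (3/2)·R2: [0, 0, 0, 0, 0, 0, 0]
R4 ← R4 + R2: [0, 0, 0, 0, 0, 0, 0]
The echelon form has 2 nonzero rows, and every pivot lies in the first 6 columns, so rank(T) = rank([T|b]) = 2.
The system is consistent.
rank = 2 < 6 unknowns, so there are infinitely many solutions.

infinite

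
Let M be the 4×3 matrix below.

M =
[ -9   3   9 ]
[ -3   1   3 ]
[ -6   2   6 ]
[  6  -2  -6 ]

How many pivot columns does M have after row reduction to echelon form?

1

Row reduce to echelon form.
R2 ← R2 − (1/3)·R1: [0, 0, 0]
R3 ← R3 − (2/3)·R1: [0, 0, 0]
R4 ← R4 + (2/3)·R1: [0, 0, 0]
Echelon form has 1 nonzero row, so rank(M) = 1.
Each nonzero row contributes one pivot column: 1 pivot columns.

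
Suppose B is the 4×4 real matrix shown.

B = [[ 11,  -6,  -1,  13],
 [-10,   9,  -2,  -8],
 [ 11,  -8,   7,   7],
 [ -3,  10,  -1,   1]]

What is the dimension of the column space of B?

Row reduce to echelon form.
R2 ← R2 + (10/11)·R1: [0, 39/11, -32/11, 42/11]
R3 ← R3 − R1: [0, -2, 8, -6]
R4 ← R4 + (3/11)·R1: [0, 92/11, -14/11, 50/11]
R3 ← R3 + (22/39)·R2: [0, 0, 248/39, -50/13]
R4 ← R4 − (92/39)·R2: [0, 0, 218/39, -58/13]
R4 ← R4 − (109/124)·R3: [0, 0, 0, -67/62]
Echelon form has 4 nonzero rows, so rank(B) = 4.
The column space has dimension equal to the rank: 4.

4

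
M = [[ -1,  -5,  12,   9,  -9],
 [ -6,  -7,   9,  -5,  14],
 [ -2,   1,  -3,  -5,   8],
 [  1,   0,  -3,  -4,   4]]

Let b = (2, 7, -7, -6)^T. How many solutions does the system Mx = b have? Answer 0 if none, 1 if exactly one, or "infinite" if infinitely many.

0

Row reduce the augmented matrix [M | b].
R2 ← R2 − (6)·R1: [0, 23, -63, -59, 68, -5]
R3 ← R3 − (2)·R1: [0, 11, -27, -23, 26, -11]
R4 ← R4 + R1: [0, -5, 9, 5, -5, -4]
R3 ← R3 − (11/23)·R2: [0, 0, 72/23, 120/23, -150/23, -198/23]
R4 ← R4 + (5/23)·R2: [0, 0, -108/23, -180/23, 225/23, -117/23]
R4 ← R4 + (3/2)·R3: [0, 0, 0, 0, 0, -18]
The echelon form has 4 nonzero rows; the last pivot sits in the augmented column, so rank(M) = 3 but rank([M|b]) = 4.
Since the ranks differ, the system is inconsistent.
It has no solutions.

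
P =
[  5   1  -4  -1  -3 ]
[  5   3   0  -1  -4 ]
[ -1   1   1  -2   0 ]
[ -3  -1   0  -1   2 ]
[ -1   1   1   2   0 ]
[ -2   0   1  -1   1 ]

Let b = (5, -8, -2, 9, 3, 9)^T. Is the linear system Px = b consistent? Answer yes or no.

no

Row reduce the augmented matrix [P | b].
R2 ← R2 − R1: [0, 2, 4, 0, -1, -13]
R3 ← R3 + (1/5)·R1: [0, 6/5, 1/5, -11/5, -3/5, -1]
R4 ← R4 + (3/5)·R1: [0, -2/5, -12/5, -8/5, 1/5, 12]
R5 ← R5 + (1/5)·R1: [0, 6/5, 1/5, 9/5, -3/5, 4]
R6 ← R6 + (2/5)·R1: [0, 2/5, -3/5, -7/5, -1/5, 11]
R3 ← R3 − (3/5)·R2: [0, 0, -11/5, -11/5, 0, 34/5]
R4 ← R4 + (1/5)·R2: [0, 0, -8/5, -8/5, 0, 47/5]
R5 ← R5 − (3/5)·R2: [0, 0, -11/5, 9/5, 0, 59/5]
R6 ← R6 − (1/5)·R2: [0, 0, -7/5, -7/5, 0, 68/5]
R4 ← R4 − (8/11)·R3: [0, 0, 0, 0, 0, 49/11]
R5 ← R5 − R3: [0, 0, 0, 4, 0, 5]
R6 ← R6 − (7/11)·R3: [0, 0, 0, 0, 0, 102/11]
Swap R4 ↔ R5
R6 ← R6 − (102/49)·R5: [0, 0, 0, 0, 0, 0]
The echelon form has 5 nonzero rows; the last pivot sits in the augmented column, so rank(P) = 4 but rank([P|b]) = 5.
Since the ranks differ, the system is inconsistent.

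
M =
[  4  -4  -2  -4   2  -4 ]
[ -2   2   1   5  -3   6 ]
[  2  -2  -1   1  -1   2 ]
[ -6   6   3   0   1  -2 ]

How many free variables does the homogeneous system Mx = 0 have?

4

Row reduce to echelon form.
R2 ← R2 + (1/2)·R1: [0, 0, 0, 3, -2, 4]
R3 ← R3 − (1/2)·R1: [0, 0, 0, 3, -2, 4]
R4 ← R4 + (3/2)·R1: [0, 0, 0, -6, 4, -8]
R3 ← R3 − R2: [0, 0, 0, 0, 0, 0]
R4 ← R4 + (2)·R2: [0, 0, 0, 0, 0, 0]
2 nonzero rows, so rank(M) = 2.
M has 6 columns; by rank–nullity, nullity = 6 − 2 = 4.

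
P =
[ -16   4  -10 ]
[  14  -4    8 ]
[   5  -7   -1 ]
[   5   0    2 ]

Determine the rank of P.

3

Row reduce to echelon form.
R2 ← R2 + (7/8)·R1: [0, -1/2, -3/4]
R3 ← R3 + (5/16)·R1: [0, -23/4, -33/8]
R4 ← R4 + (5/16)·R1: [0, 5/4, -9/8]
R3 ← R3 − (23/2)·R2: [0, 0, 9/2]
R4 ← R4 + (5/2)·R2: [0, 0, -3]
R4 ← R4 + (2/3)·R3: [0, 0, 0]
Echelon form has 3 nonzero rows, so rank(P) = 3.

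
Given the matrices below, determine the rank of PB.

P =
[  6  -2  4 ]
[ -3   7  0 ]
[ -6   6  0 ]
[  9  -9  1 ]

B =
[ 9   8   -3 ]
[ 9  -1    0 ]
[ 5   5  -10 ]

3

First compute PB:
[[ 56,  70, -58],
 [ 36, -31,   9],
 [  0, -54,  18],
 [  5,  86, -37]]
Now row reduce the product.
R2 ← R2 − (9/14)·R1: [0, -76, 324/7]
R4 ← R4 − (5/56)·R1: [0, 319/4, -891/28]
R3 ← R3 − (27/38)·R2: [0, 0, -1980/133]
R4 ← R4 + (319/304)·R2: [0, 0, 4455/266]
R4 ← R4 + (9/8)·R3: [0, 0, 0]
3 nonzero rows, so rank(PB) = 3.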